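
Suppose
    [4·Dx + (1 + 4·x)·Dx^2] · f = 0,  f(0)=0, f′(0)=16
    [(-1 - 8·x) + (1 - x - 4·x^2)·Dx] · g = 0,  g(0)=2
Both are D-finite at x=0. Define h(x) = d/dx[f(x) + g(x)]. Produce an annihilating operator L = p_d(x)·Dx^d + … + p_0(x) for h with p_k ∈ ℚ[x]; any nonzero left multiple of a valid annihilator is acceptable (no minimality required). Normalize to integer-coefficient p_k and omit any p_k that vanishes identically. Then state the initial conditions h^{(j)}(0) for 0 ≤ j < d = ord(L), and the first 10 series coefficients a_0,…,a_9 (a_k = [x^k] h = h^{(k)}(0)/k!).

L = (-268 - 1616·x - 5504·x^2 - 4608·x^3 - 6144·x^4) + (-11 - 360·x - 3008·x^2 - 7680·x^3 - 9472·x^4 - 10240·x^5)·Dx + (7 + 67·x + 154·x^2 - 136·x^3 - 928·x^4 - 2176·x^5 - 2048·x^6)·Dx^2  (order 2).
h: a_k = 18, -44, 310, -792, 4746, -14212, 71710, -243504, 1101298, -4042524, …
ICs: h(0) = 18, h′(0) = -44.

f: a_k = 0, 16, -32, 256/3, -256, 4096/5, -8192/3, 65536/7, -32768, 1048576/9, …
g: a_k = 2, 2, 10, 18, 58, 130, 362, 882, 2330, 5858, …
L₀ := lclm(L_f,L_g); ord L₀ ≤ 2+1.
Differentiate: ansatz ord ≤ ord L₀ ⇒ L.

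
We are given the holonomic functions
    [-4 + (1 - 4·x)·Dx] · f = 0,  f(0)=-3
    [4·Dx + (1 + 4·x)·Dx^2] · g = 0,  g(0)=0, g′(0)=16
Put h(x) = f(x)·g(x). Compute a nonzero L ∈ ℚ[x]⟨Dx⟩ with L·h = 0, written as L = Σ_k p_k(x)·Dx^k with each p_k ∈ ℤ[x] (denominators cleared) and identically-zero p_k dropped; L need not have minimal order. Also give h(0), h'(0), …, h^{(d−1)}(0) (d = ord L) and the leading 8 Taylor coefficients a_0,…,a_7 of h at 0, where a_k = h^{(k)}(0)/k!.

L = 16 + (4 + 48·x)·Dx + (-1 + 16·x^2)·Dx^2  (order 2).
h: a_k = 0, -48, -96, -640, -1792, -48128/5, -151552/5, -5226496/35, …
ICs: h(0) = 0, h′(0) = -48.

f: a_k = -3, -12, -48, -192, -768, -3072, -12288, -49152, …
g: a_k = 0, 16, -32, 256/3, -256, 4096/5, -8192/3, 65536/7, …
h₀=f·g: eliminate ⇒ L₀, order ≤ 1·2.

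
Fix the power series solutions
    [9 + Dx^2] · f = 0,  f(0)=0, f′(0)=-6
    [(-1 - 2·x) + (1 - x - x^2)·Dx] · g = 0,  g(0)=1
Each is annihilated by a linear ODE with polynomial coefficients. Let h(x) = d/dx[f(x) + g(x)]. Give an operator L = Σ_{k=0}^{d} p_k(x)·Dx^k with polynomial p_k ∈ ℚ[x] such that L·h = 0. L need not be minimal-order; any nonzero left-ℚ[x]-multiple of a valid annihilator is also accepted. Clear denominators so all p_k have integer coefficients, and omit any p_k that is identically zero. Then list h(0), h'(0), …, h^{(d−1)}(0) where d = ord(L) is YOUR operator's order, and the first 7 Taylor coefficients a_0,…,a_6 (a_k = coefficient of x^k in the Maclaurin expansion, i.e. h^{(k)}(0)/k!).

f: a_k = 0, -6, 0, 9, 0, -81/20, 0, …
g: a_k = 1, 1, 2, 3, 5, 8, 13, …
f+g: L₀ = lclm(L_f,L_g), ord ≤ 2+1.
h=h₀': d/dx-closure on L₀ ⇒ L.
L = (468 + 1026·x + 1170·x^2 + 450·x^3 + 630·x^4 + 486·x^5 + 162·x^6) + (-81 - 63·x + 252·x^2 + 45·x^3 - 90·x^4 + 153·x^5 + 189·x^6 + 54·x^7)·Dx + (52 + 114·x + 130·x^2 + 50·x^3 + 70·x^4 + 54·x^5 + 18·x^6)·Dx^2 + (-9 - 7·x + 28·x^2 + 5·x^3 - 10·x^4 + 17·x^5 + 21·x^6 + 6·x^7)·Dx^3  (order 3).
h: a_k = -5, 4, 36, 20, 79/4, 78, 6123/40, …
ICs: h(0) = -5, h′(0) = 4, h′′(0) = 72.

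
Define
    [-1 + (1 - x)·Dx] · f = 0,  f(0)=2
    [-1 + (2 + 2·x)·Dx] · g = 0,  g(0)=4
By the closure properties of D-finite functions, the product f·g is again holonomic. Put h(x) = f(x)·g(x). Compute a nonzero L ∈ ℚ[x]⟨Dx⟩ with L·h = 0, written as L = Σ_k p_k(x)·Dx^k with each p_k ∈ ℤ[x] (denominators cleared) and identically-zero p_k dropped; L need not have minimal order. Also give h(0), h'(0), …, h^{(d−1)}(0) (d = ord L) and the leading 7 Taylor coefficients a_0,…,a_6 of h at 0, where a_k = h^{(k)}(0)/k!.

f: a_k = 2, 2, 2, 2, 2, 2, 2, …
g: a_k = 4, 2, -1/2, 1/4, -5/32, 7/64, -21/256, …
h₀=f·g: eliminate ⇒ L₀, order ≤ 1·1.
L = (3 + x) + (-2 + 2·x^2)·Dx  (order 1).
h: a_k = 8, 12, 11, 23/2, 179/16, 365/32, 1439/128, …
ICs: h(0) = 8.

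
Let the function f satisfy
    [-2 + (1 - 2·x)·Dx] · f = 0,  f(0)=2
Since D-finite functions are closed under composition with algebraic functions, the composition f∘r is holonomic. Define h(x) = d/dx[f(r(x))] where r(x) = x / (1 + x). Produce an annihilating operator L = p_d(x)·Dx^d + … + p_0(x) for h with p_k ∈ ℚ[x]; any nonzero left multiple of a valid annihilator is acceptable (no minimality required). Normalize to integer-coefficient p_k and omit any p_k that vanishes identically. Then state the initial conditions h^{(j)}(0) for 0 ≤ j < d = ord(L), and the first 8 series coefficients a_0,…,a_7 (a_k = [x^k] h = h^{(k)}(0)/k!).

f: a_k = 2, 4, 8, 16, 32, 64, 128, 256, …
L₀ from L_f via x↦r, Dx↦r'^{-1}Dx.
h=h₀': d/dx-closure on L₀ ⇒ L.
L = 2 + (-1 + x)·Dx  (order 1).
h: a_k = 4, 8, 12, 16, 20, 24, 28, 32, …
ICs: h(0) = 4.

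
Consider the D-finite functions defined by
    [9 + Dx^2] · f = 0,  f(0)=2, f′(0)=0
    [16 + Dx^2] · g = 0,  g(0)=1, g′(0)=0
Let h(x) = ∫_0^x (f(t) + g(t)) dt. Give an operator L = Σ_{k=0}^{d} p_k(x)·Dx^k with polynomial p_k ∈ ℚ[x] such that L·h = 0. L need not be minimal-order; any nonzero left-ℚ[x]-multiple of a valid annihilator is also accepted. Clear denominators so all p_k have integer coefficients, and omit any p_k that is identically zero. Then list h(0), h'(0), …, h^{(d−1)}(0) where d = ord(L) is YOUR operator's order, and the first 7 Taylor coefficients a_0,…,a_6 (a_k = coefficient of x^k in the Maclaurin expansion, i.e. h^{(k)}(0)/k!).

f: a_k = 2, 0, -9, 0, 27/4, 0, -81/40, …
g: a_k = 1, 0, -8, 0, 32/3, 0, -256/45, …
Weyl lclm of L_f,L_g ⇒ L₀ (ord ≤ 4).
Integrate: L := L₀·Dx.
L = 144·Dx + 25·Dx^3 + Dx^5  (order 5).
h: a_k = 0, 3, 0, -17/3, 0, 209/60, 0, …
ICs: h(0) = 0, h′(0) = 3, h′′(0) = 0, h′′′(0) = -34, h′′′′(0) = 0.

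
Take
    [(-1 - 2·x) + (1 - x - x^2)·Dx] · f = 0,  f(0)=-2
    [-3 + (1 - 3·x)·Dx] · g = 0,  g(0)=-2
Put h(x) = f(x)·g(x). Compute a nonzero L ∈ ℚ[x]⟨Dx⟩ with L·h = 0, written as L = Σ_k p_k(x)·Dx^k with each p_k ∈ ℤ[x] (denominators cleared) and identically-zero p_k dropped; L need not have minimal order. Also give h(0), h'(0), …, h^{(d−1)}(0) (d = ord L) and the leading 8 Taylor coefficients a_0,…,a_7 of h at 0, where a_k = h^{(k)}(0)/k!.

f: a_k = -2, -2, -4, -6, -10, -16, -26, -42, …
g: a_k = -2, -6, -18, -54, -162, -486, -1458, -4374, …
L₀ := L_f ⊗_s L_g (sym. prod.), ord ≤ 1.
L = (-4 + 4·x + 9·x^2) + (1 - 4·x + 2·x^2 + 3·x^3)·Dx  (order 1).
h: a_k = 4, 16, 56, 180, 560, 1712, 5188, 15648, …
ICs: h(0) = 4.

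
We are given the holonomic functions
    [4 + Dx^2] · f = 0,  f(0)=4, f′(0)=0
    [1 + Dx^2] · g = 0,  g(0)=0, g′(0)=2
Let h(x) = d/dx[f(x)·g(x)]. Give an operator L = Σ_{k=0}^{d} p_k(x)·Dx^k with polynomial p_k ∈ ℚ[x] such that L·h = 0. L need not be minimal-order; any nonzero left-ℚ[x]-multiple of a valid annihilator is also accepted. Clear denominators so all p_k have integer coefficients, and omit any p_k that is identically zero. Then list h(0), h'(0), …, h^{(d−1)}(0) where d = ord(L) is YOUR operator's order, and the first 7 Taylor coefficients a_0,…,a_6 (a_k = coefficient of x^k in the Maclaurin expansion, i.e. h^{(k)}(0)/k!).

L = 9 + 10·Dx^2 + Dx^4  (order 4).
h: a_k = 8, 0, -52, 0, 121/3, 0, -1093/90, …
ICs: h(0) = 8, h′(0) = 0, h′′(0) = -104, h′′′(0) = 0.

f: a_k = 4, 0, -8, 0, 8/3, 0, -16/45, …
g: a_k = 0, 2, 0, -1/3, 0, 1/60, 0, …
Sym-product of L_f,L_g gives L₀ (≤ ord 4).
Differentiate: ansatz ord ≤ ord L₀ ⇒ L.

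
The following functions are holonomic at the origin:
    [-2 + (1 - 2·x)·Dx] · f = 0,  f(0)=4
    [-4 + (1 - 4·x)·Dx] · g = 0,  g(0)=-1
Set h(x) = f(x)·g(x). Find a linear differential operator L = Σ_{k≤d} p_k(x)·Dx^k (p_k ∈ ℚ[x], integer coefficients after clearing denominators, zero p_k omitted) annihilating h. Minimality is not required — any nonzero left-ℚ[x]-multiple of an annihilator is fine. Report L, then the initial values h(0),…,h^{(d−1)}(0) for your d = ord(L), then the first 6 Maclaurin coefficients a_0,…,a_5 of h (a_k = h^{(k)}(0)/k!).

f: a_k = 4, 8, 16, 32, 64, 128, …
g: a_k = -1, -4, -16, -64, -256, -1024, …
f·g: L₀ = L_f ⊗_s L_g, ord ≤ 1·1.
L = (-6 + 16·x) + (1 - 6·x + 8·x^2)·Dx  (order 1).
h: a_k = -4, -24, -112, -480, -1984, -8064, …
ICs: h(0) = -4.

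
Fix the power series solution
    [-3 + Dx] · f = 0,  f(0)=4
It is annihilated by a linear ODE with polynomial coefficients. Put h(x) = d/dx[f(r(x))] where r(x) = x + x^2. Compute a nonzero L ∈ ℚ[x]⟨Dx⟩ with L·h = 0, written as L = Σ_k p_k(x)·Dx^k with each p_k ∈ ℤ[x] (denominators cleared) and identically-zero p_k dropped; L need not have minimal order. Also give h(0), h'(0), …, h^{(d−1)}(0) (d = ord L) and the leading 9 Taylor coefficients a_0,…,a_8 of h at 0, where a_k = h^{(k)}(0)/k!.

f: a_k = 4, 12, 18, 18, 27/2, 81/10, 81/20, 243/140, 729/1120, …
Substitute x→r, Dx→(1/r')Dx; clear ⇒ L₀.
Derive L from L₀ (diff closure).
L = (5 + 12·x + 12·x^2) + (-1 - 2·x)·Dx  (order 1).
h: a_k = 12, 60, 162, 342, 1161/2, 8613/10, 4509/4, 188217/140, 1646811/1120, …
ICs: h(0) = 12.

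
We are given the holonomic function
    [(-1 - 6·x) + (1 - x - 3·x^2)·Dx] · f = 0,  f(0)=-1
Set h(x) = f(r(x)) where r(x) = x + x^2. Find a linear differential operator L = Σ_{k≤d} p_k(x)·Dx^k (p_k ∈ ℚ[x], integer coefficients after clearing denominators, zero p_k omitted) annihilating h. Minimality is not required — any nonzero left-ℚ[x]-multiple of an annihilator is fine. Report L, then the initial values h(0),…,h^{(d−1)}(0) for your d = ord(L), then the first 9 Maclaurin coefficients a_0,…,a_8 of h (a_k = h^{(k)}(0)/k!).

L = (1 + 8·x + 18·x^2 + 12·x^3) + (-1 + x + 4·x^2 + 6·x^3 + 3·x^4)·Dx  (order 1).
h: a_k = -1, -1, -5, -15, -44, -137, -418, -1275, -3901, …
ICs: h(0) = -1.

f: a_k = -1, -1, -4, -7, -19, -40, -97, -217, -508, …
h₀=f(r): pull back L_f along r ⇒ L₀.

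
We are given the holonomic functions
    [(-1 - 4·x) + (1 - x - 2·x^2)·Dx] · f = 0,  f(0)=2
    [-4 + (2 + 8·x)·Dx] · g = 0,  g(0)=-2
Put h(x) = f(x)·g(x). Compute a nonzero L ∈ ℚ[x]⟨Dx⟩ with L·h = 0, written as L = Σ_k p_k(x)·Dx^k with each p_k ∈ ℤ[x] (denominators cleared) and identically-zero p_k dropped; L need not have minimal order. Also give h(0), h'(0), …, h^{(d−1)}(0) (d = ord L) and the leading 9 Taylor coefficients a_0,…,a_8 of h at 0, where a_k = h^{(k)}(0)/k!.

f: a_k = 2, 2, 6, 10, 22, 42, 86, 170, 342, …
g: a_k = -2, -4, 4, -8, 20, -56, 168, -528, 1716, …
Product ⇒ symmetric product L₀, ord ≤ 1.
L = (3 + 6·x + 12·x^2) + (-1 - 3·x + 6·x^2 + 8·x^3)·Dx  (order 1).
h: a_k = -4, -12, -12, -52, -36, -252, 12, -1548, 1908, …
ICs: h(0) = -4.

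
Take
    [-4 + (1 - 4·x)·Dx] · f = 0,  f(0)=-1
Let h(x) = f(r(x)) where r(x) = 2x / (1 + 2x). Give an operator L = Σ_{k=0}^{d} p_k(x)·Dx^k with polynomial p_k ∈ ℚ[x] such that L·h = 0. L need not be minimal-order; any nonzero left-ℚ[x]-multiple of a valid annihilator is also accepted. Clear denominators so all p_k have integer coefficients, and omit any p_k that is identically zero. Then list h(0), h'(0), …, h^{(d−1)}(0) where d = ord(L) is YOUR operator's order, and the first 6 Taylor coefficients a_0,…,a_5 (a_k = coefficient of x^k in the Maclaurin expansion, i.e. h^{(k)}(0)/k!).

f: a_k = -1, -4, -16, -64, -256, -1024, …
f∘r: x↦r, Dx↦Dx/r' in L_f ⇒ L₀.
L = 8 + (-1 + 4·x + 12·x^2)·Dx  (order 1).
h: a_k = -1, -8, -48, -288, -1728, -10368, …
ICs: h(0) = -1.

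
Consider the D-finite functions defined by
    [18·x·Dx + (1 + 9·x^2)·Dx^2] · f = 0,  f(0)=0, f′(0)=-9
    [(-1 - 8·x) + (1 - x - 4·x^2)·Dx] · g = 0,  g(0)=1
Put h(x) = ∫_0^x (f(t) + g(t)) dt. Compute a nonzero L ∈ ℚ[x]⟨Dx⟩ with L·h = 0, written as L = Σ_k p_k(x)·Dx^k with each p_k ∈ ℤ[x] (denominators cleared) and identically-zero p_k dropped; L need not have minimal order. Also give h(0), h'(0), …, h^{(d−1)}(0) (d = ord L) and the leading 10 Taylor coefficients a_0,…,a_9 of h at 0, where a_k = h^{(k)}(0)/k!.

L = (90 - 360·x - 6462·x^2 - 14688·x^3 - 63936·x^4 - 31104·x^6)·Dx^2 + (-36 - 294·x - 324·x^2 - 3198·x^3 - 13680·x^4 - 46080·x^5 - 3888·x^6 - 31104·x^7)·Dx^3 + (5 + 16·x + 160·x^2 - 96·x^3 + 555·x^4 - 2304·x^5 - 4896·x^6 - 1296·x^7 - 5184·x^8)·Dx^4  (order 4).
h: a_k = 0, 1, -4, 5/3, 9, 29/5, -202/15, 181/7, 1206/7, 1165/9, …
ICs: h(0) = 0, h′(0) = 1, h′′(0) = -8, h′′′(0) = 10.

f: a_k = 0, -9, 0, 27, 0, -729/5, 0, 6561/7, 0, -6561, …
g: a_k = 1, 1, 5, 9, 29, 65, 181, 441, 1165, 2929, …
h₀=f+g: left-lcm gives L₀, ord ≤ 3.
h=∫h₀ ⇒ L = L₀·Dx.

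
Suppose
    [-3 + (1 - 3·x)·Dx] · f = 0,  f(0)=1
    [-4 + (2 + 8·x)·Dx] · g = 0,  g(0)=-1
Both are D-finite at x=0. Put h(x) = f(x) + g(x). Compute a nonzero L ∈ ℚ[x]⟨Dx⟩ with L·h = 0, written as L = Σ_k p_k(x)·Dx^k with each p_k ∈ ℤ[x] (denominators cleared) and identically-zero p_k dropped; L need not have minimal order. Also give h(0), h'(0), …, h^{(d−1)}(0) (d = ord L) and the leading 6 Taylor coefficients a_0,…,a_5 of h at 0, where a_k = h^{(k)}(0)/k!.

L = (-48 - 108·x) + (22 + 120·x + 324·x^2)·Dx + (-1 - 19·x - 6·x^2 + 216·x^3)·Dx^2  (order 2).
h: a_k = 0, 1, 11, 23, 91, 215, …
ICs: h(0) = 0, h′(0) = 1.

f: a_k = 1, 3, 9, 27, 81, 243, …
g: a_k = -1, -2, 2, -4, 10, -28, …
Sum ⇒ L₀ = lclm(L_f,L_g) in ℚ(x)⟨Dx⟩.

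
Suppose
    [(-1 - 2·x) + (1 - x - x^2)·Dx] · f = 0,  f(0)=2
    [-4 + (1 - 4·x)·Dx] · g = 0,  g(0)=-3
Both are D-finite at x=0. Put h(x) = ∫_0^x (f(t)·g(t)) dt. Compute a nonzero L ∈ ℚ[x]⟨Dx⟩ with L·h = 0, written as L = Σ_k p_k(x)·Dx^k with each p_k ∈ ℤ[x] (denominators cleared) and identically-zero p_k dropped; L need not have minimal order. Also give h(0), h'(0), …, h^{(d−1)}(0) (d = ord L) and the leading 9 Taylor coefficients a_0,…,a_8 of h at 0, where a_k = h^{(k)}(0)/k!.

f: a_k = 2, 2, 4, 6, 10, 16, 26, 42, 68, …
g: a_k = -3, -12, -48, -192, -768, -3072, -12288, -49152, -196608, …
Product ⇒ symmetric product L₀, ord ≤ 1.
h=∫₀ˣh₀: take L = L₀·Dx.
L = (-5 + 6·x + 12·x^2)·Dx + (1 - 5·x + 3·x^2 + 4·x^3)·Dx^2  (order 2).
h: a_k = 0, -6, -15, -44, -273/2, -2214/5, -1484, -35694/7, -71451/4, …
ICs: h(0) = 0, h′(0) = -6.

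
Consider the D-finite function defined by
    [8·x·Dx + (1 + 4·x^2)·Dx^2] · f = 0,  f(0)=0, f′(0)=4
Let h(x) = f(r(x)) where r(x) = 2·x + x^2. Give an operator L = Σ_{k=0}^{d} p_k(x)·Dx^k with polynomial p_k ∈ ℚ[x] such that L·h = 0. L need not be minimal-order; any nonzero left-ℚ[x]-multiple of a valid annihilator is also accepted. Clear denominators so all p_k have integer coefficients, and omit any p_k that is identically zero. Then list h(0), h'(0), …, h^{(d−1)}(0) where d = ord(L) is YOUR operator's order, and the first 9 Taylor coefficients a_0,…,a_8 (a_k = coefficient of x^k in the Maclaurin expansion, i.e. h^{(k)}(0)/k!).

L = (-1 + 32·x + 64·x^2 + 48·x^3 + 12·x^4)·Dx + (1 + x + 16·x^2 + 32·x^3 + 20·x^4 + 4·x^5)·Dx^2  (order 2).
h: a_k = 0, 8, 4, -128/3, -64, 1888/5, 3056/3, -25600/7, -15872, …
ICs: h(0) = 0, h′(0) = 8.

f: a_k = 0, 4, 0, -16/3, 0, 64/5, 0, -256/7, 0, …
h₀=f(r): pull back L_f along r ⇒ L₀.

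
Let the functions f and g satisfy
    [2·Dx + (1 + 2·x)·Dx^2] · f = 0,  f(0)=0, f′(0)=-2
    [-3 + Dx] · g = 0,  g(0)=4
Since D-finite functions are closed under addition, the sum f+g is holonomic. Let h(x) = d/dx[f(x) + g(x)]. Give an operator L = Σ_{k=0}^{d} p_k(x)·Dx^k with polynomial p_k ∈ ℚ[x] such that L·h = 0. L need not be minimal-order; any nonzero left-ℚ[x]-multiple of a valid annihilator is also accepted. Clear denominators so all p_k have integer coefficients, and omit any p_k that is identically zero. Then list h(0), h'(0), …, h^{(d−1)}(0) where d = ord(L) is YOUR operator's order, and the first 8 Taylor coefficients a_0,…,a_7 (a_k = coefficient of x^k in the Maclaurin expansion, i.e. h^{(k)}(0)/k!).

f: a_k = 0, -2, 2, -8/3, 4, -32/5, 32/3, -128/7, …
g: a_k = 4, 12, 18, 18, 27/2, 81/10, 81/20, 243/140, …
Weyl lclm of L_f,L_g ⇒ L₀ (ord ≤ 3).
h=h₀': d/dx-closure on L₀ ⇒ L.
L = (-42 - 36·x) + (-1 - 36·x - 36·x^2)·Dx + (5 + 16·x + 12·x^2)·Dx^2  (order 2).
h: a_k = 10, 40, 46, 70, 17/2, 883/10, -2317/20, 36569/140, …
ICs: h(0) = 10, h′(0) = 40.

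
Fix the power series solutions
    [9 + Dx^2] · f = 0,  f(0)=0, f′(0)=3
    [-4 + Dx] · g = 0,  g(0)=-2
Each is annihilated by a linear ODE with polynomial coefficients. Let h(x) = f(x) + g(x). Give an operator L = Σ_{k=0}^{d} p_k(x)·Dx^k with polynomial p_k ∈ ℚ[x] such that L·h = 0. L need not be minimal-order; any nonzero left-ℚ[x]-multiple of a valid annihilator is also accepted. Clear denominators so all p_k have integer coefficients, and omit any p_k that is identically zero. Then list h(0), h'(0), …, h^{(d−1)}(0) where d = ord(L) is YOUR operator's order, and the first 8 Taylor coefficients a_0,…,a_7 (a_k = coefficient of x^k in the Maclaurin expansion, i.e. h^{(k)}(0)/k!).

f: a_k = 0, 3, 0, -9/2, 0, 81/40, 0, -243/560, …
g: a_k = -2, -8, -16, -64/3, -64/3, -256/15, -512/45, -2048/315, …
h₀=f+g: left-lcm gives L₀, ord ≤ 3.
L = -36 + 9·Dx - 4·Dx^2 + Dx^3  (order 3).
h: a_k = -2, -5, -16, -155/6, -64/3, -361/24, -512/45, -6991/1008, …
ICs: h(0) = -2, h′(0) = -5, h′′(0) = -32.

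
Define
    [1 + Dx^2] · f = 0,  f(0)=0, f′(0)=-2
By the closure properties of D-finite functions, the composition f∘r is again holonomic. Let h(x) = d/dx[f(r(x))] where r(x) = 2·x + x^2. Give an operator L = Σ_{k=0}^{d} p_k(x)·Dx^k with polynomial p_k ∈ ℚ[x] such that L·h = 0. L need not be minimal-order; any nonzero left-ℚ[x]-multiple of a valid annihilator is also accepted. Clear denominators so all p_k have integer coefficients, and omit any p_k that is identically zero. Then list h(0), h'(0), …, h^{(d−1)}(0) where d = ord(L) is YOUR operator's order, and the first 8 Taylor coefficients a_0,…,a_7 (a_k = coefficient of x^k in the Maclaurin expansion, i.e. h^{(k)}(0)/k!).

f: a_k = 0, -2, 0, 1/3, 0, -1/60, 0, 1/2520, …
L₀ from L_f via x↦r, Dx↦r'^{-1}Dx.
h₀' ⇒ L via d/dx closure of L₀.
L = (7 + 16·x + 24·x^2 + 16·x^3 + 4·x^4) + (-3 - 3·x)·Dx + (1 + 2·x + x^2)·Dx^2  (order 2).
h: a_k = -4, -4, 8, 16, 22/3, -6, -404/45, -176/45, …
ICs: h(0) = -4, h′(0) = -4.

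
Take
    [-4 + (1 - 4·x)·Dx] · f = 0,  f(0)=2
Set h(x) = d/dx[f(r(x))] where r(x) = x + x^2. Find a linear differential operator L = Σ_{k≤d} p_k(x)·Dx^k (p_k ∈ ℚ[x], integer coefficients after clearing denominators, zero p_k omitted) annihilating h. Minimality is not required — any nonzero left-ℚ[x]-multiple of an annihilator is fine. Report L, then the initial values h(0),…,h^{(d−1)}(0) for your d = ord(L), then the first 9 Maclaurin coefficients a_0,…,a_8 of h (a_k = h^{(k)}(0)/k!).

L = (10 + 24·x + 24·x^2) + (-1 + 2·x + 12·x^2 + 8·x^3)·Dx  (order 1).
h: a_k = 8, 80, 576, 3712, 22400, 129792, 731136, 4034560, 21915648, …
ICs: h(0) = 8.

f: a_k = 2, 8, 32, 128, 512, 2048, 8192, 32768, 131072, …
h₀=f(r): pull back L_f along r ⇒ L₀.
Differentiate: ansatz ord ≤ ord L₀ ⇒ L.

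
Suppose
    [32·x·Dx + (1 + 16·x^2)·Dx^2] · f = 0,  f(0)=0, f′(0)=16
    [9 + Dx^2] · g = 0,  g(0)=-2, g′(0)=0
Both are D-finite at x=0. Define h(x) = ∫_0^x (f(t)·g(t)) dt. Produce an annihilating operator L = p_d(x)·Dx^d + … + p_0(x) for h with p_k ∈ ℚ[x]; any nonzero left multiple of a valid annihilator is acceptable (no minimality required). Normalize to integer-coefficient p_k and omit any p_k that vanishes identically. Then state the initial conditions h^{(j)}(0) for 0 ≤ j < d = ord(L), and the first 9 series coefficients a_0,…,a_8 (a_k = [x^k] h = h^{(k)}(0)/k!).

f: a_k = 0, 16, 0, -256/3, 0, 4096/5, 0, -65536/7, 0, …
g: a_k = -2, 0, 9, 0, -27/4, 0, 81/40, 0, -729/2240, …
L₀ := L_f ⊗_s L_g (sym. prod.), ord ≤ 4.
h=∫h₀ ⇒ L = L₀·Dx.
L = (16425 + 696384·x^2 + 2778624·x^4 + 11943936·x^6 + 47775744·x^8)·Dx + (23616·x + 543744·x^3 + 3981312·x^5 + 21233664·x^7)·Dx^2 + (2050 + 87168·x^2 + 470016·x^4 + 2654208·x^6 + 10616832·x^8)·Dx^3 + (2624·x + 60416·x^3 + 442368·x^5 + 2359296·x^7)·Dx^4 + (25 + 1088·x^2 + 17920·x^4 + 147456·x^6 + 589824·x^8)·Dx^5  (order 5).
h: a_k = 0, 0, -16, 0, 236/3, 0, -6286/15, 0, 467351/140, …
ICs: h(0) = 0, h′(0) = 0, h′′(0) = -32, h′′′(0) = 0, h′′′′(0) = 1888.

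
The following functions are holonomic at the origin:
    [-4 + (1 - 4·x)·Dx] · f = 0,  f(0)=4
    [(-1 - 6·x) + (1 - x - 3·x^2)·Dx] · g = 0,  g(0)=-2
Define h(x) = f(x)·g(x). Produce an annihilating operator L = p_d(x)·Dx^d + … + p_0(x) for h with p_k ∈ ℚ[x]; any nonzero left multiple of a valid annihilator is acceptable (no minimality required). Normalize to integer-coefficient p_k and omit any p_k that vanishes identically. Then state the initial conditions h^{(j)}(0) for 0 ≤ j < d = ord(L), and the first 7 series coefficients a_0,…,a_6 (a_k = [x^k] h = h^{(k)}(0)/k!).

f: a_k = 4, 16, 64, 256, 1024, 4096, 16384, …
g: a_k = -2, -2, -8, -14, -38, -80, -194, …
f·g: L₀ = L_f ⊗_s L_g, ord ≤ 1·1.
L = (-5 + 2·x + 36·x^2) + (1 - 5·x + x^2 + 12·x^3)·Dx  (order 1).
h: a_k = -8, -40, -192, -824, -3448, -14112, -57224, …
ICs: h(0) = -8.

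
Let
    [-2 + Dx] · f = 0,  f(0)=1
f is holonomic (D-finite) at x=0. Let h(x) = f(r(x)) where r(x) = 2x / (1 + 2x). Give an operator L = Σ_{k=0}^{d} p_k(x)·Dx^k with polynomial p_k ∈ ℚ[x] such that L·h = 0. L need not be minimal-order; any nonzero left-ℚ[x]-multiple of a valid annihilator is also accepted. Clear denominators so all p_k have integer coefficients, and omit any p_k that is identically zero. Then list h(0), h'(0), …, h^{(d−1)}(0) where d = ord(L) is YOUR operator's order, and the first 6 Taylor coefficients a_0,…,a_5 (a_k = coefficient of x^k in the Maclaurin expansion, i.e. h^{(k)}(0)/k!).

f: a_k = 1, 2, 2, 4/3, 2/3, 4/15, …
h₀=f(r): pull back L_f along r ⇒ L₀.
L = -4 + (1 + 4·x + 4·x^2)·Dx  (order 1).
h: a_k = 1, 4, 0, -16/3, 32/3, -64/5, …
ICs: h(0) = 1.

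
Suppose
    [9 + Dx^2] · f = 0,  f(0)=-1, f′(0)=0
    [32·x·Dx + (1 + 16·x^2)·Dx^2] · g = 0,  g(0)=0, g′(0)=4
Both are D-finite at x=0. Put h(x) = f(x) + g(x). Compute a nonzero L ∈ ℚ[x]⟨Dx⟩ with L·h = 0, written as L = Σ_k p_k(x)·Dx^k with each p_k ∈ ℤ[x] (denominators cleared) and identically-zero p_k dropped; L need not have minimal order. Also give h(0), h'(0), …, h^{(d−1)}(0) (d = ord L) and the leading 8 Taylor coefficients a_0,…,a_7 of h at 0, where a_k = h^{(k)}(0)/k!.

f: a_k = -1, 0, 9/2, 0, -27/8, 0, 81/80, 0, …
g: a_k = 0, 4, 0, -64/3, 0, 1024/5, 0, -16384/7, …
h₀=f+g: left-lcm gives L₀, ord ≤ 4.
L = (-52704·x + 967680·x^3 + 663552·x^5)·Dx + (-207 + 13104·x^2 + 283392·x^4 + 331776·x^6)·Dx^2 + (-5856·x + 107520·x^3 + 73728·x^5)·Dx^3 + (-23 + 1456·x^2 + 31488·x^4 + 36864·x^6)·Dx^4  (order 4).
h: a_k = -1, 4, 9/2, -64/3, -27/8, 1024/5, 81/80, -16384/7, …
ICs: h(0) = -1, h′(0) = 4, h′′(0) = 9, h′′′(0) = -128.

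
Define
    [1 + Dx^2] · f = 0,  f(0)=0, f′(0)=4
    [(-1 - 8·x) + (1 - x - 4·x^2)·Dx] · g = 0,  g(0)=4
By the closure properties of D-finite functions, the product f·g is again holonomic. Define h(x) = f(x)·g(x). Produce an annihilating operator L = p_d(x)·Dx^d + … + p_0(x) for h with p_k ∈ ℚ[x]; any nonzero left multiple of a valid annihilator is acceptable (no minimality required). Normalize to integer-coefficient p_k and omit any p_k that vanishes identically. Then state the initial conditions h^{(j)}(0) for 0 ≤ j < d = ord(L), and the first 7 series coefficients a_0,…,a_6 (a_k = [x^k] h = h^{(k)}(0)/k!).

L = (7 + x + 4·x^2) + (2 + 16·x)·Dx + (-1 + x + 4·x^2)·Dx^2  (order 2).
h: a_k = 0, 16, 16, 232/3, 424/3, 2254/5, 15242/15, …
ICs: h(0) = 0, h′(0) = 16.

f: a_k = 0, 4, 0, -2/3, 0, 1/30, 0, …
g: a_k = 4, 4, 20, 36, 116, 260, 724, …
Product ⇒ symmetric product L₀, ord ≤ 2.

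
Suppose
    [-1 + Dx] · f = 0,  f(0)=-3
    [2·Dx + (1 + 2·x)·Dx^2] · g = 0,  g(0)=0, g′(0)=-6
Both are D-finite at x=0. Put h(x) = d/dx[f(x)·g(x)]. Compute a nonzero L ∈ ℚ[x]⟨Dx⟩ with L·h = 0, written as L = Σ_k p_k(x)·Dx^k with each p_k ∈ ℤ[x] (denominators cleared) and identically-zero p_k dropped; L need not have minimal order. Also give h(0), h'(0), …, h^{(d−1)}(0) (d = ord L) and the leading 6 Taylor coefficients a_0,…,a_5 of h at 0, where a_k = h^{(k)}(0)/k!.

f: a_k = -3, -3, -3/2, -1/2, -1/8, -1/40, …
g: a_k = 0, -6, 6, -8, 12, -96/5, …
Sym-product of L_f,L_g gives L₀ (≤ ord 2).
Differentiate: ansatz ord ≤ ord L₀ ⇒ L.
L = (5 - 4·x + 4·x^2) + (-4 + 4·x - 8·x^2)·Dx + (-1 + 4·x^2)·Dx^2  (order 2).
h: a_k = 18, 0, 45, -72, 627/4, -318, …
ICs: h(0) = 18, h′(0) = 0.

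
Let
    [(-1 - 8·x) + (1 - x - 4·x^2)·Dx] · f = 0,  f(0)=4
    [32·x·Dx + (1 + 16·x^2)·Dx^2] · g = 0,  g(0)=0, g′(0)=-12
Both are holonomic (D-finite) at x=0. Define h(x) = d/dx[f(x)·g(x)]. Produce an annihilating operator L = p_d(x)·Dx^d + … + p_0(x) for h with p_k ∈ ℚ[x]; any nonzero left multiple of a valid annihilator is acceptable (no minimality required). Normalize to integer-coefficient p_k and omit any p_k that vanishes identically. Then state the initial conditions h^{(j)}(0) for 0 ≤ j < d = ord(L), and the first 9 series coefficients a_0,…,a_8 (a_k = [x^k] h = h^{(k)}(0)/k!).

f: a_k = 4, 4, 20, 36, 116, 260, 724, 1764, 4660, …
g: a_k = 0, -12, 0, 64, 0, -3072/5, 0, 49152/7, 0, …
L₀ := L_f ⊗_s L_g (sym. prod.), ord ≤ 2.
Differentiate: ansatz ord ≤ ord L₀ ⇒ L.
L = (-16 + 3072·x^2 + 6144·x^3 + 36864·x^4) + (7 + 64·x + 48·x^2 + 256·x^3 + 6144·x^4 + 24576·x^5)·Dx + (-1 - 3·x - 56·x^2 + 16·x^3 - 448·x^4 + 1024·x^5 + 3072·x^6)·Dx^2  (order 2).
h: a_k = -48, -96, 48, -704, -12848, -98208/5, 101744, 403328/35, -91332816/35, …
ICs: h(0) = -48, h′(0) = -96.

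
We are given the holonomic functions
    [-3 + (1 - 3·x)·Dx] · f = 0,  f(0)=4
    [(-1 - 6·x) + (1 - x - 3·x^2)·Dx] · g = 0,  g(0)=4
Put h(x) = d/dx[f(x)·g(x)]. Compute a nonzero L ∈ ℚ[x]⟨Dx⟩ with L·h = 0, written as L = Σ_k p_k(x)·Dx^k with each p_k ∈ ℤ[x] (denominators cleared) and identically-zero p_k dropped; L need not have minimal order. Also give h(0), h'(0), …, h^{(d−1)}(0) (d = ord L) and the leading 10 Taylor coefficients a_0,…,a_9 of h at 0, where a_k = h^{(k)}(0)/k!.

L = (32 - 54·x - 216·x^2 + 972·x^4) + (-4 + 16·x + 27·x^2 - 144·x^3 + 243·x^5)·Dx  (order 1).
h: a_k = 64, 512, 2640, 11776, 47360, 179808, 653632, 2306048, 7949808, 26928640, …
ICs: h(0) = 64.

f: a_k = 4, 12, 36, 108, 324, 972, 2916, 8748, 26244, 78732, …
g: a_k = 4, 4, 16, 28, 76, 160, 388, 868, 2032, 4636, …
Sym-product of L_f,L_g gives L₀ (≤ ord 1).
h=h₀': d/dx-closure on L₀ ⇒ L.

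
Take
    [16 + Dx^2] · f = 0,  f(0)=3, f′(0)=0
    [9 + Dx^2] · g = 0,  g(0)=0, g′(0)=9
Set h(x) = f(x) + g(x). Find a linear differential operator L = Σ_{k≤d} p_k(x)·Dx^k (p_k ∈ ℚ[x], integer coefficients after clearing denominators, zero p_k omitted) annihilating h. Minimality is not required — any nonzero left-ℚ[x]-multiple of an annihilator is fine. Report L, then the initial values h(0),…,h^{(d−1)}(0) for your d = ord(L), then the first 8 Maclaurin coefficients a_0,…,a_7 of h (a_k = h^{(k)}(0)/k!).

f: a_k = 3, 0, -24, 0, 32, 0, -256/15, 0, …
g: a_k = 0, 9, 0, -27/2, 0, 243/40, 0, -729/560, …
Sum ⇒ L₀ = lclm(L_f,L_g) in ℚ(x)⟨Dx⟩.
L = 144 + 25·Dx^2 + Dx^4  (order 4).
h: a_k = 3, 9, -24, -27/2, 32, 243/40, -256/15, -729/560, …
ICs: h(0) = 3, h′(0) = 9, h′′(0) = -48, h′′′(0) = -81.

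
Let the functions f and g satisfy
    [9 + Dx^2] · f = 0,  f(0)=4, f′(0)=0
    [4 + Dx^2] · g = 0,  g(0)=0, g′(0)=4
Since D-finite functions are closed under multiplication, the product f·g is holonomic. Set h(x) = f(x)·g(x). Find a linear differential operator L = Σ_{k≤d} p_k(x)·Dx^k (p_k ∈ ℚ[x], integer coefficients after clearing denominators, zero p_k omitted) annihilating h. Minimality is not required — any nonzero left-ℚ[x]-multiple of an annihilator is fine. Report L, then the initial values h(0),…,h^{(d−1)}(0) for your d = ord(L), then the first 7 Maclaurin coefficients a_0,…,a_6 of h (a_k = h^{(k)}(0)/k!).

L = 25 + 26·Dx^2 + Dx^4  (order 4).
h: a_k = 0, 16, 0, -248/3, 0, 1562/15, 0, …
ICs: h(0) = 0, h′(0) = 16, h′′(0) = 0, h′′′(0) = -496.

f: a_k = 4, 0, -18, 0, 27/2, 0, -81/20, …
g: a_k = 0, 4, 0, -8/3, 0, 8/15, 0, …
Sym-product of L_f,L_g gives L₀ (≤ ord 4).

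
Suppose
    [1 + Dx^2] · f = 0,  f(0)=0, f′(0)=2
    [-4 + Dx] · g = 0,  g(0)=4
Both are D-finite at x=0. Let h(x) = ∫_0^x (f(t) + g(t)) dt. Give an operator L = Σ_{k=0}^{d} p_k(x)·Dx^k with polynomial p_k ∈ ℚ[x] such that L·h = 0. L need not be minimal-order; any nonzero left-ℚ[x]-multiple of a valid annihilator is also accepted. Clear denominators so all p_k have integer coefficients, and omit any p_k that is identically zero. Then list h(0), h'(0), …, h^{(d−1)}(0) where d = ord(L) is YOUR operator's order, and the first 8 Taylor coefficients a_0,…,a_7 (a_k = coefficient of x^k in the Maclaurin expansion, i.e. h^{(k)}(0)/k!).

f: a_k = 0, 2, 0, -1/3, 0, 1/60, 0, -1/2520, …
g: a_k = 4, 16, 32, 128/3, 128/3, 512/15, 1024/45, 4096/315, …
L₀ := lclm(L_f,L_g); ord L₀ ≤ 2+1.
h=∫h₀ ⇒ L = L₀·Dx.
L = -4·Dx + Dx^2 - 4·Dx^3 + Dx^4  (order 4).
h: a_k = 0, 4, 9, 32/3, 127/12, 128/15, 683/120, 1024/315, …
ICs: h(0) = 0, h′(0) = 4, h′′(0) = 18, h′′′(0) = 64.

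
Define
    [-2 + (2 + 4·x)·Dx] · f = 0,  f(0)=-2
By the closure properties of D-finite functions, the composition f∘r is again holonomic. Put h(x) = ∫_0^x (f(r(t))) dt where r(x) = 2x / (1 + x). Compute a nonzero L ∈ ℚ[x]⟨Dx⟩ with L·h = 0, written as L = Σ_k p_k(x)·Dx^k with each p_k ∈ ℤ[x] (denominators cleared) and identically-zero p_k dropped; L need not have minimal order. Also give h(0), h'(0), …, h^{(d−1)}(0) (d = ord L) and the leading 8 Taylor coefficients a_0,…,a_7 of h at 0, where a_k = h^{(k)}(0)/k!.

L = -2·Dx + (1 + 6·x + 5·x^2)·Dx^2  (order 2).
h: a_k = 0, -2, -2, 8/3, -5, 12, -34, 752/7, …
ICs: h(0) = 0, h′(0) = -2.

f: a_k = -2, -2, 1, -1, 5/4, -7/4, 21/8, -33/8, …
f∘r: x↦r, Dx↦Dx/r' in L_f ⇒ L₀.
Integrate: L := L₀·Dx.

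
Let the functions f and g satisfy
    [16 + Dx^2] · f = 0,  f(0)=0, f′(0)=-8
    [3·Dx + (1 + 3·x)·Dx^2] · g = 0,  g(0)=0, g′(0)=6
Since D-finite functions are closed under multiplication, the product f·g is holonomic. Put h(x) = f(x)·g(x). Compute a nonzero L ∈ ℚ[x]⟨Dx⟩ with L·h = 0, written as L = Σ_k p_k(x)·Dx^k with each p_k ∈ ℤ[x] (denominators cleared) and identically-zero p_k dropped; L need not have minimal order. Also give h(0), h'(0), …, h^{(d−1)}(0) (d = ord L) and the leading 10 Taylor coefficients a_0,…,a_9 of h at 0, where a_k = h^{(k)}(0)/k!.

f: a_k = 0, -8, 0, 64/3, 0, -256/15, 0, 2048/315, 0, -4096/2835, …
g: a_k = 0, 6, -9, 18, -81/2, 486/5, -243, 4374/7, -6561/4, 4374, …
Product ⇒ symmetric product L₀, ord ≤ 4.
L = (2272 + 127488·x + 781056·x^2 + 1769472·x^3 + 1327104·x^4) + (4416 + 50112·x + 165888·x^2 + 165888·x^3)·Dx + (1022 + 19392·x + 102816·x^2 + 221184·x^3 + 165888·x^4)·Dx^2 + (276 + 3132·x + 10368·x^2 + 10368·x^3)·Dx^3 + (55 + 714·x + 3375·x^2 + 6912·x^3 + 5184·x^4)·Dx^4  (order 4).
h: a_k = 0, 0, -48, 72, -16, 132, -496, 6168/5, -335312/105, 299974/35, …
ICs: h(0) = 0, h′(0) = 0, h′′(0) = -96, h′′′(0) = 432.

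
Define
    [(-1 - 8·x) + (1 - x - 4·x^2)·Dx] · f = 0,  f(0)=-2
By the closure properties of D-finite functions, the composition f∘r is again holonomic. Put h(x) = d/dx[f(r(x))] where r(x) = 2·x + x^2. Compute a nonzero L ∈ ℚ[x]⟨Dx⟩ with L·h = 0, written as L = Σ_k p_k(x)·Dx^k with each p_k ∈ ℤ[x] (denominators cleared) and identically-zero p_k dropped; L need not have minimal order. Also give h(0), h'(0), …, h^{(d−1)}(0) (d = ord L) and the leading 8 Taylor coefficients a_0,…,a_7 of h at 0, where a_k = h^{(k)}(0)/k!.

f: a_k = -2, -2, -10, -18, -58, -130, -362, -882, …
Change of var in L_f (x↦r) gives L₀.
h₀' ⇒ L via d/dx closure of L₀.
L = (21 + 150·x + 987·x^2 + 2192·x^3 + 2148·x^4 + 960·x^5 + 160·x^6) + (-1 - 15·x + 27·x^2 + 345·x^3 + 700·x^4 + 588·x^5 + 224·x^6 + 32·x^7)·Dx  (order 1).
h: a_k = -4, -84, -552, -4616, -30620, -209868, -1352848, -8670032, …
ICs: h(0) = -4.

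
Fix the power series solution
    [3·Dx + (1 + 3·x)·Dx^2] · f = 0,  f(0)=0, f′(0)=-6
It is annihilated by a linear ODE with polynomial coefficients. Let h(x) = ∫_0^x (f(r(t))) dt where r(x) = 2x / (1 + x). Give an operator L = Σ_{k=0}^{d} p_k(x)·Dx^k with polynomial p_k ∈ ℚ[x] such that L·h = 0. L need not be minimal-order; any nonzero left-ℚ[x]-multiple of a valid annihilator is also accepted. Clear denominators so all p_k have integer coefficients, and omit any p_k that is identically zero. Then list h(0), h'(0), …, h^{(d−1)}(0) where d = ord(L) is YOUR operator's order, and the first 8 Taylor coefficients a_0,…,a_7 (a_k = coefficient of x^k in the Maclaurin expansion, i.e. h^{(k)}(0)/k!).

L = (8 + 14·x)·Dx^2 + (1 + 8·x + 7·x^2)·Dx^3  (order 3).
h: a_k = 0, 0, -6, 16, -57, 240, -5602/5, 39216/7, …
ICs: h(0) = 0, h′(0) = 0, h′′(0) = -12.

f: a_k = 0, -6, 9, -18, 81/2, -486/5, 243, -4374/7, …
Substitute x→r, Dx→(1/r')Dx; clear ⇒ L₀.
Integrate: L := L₀·Dx.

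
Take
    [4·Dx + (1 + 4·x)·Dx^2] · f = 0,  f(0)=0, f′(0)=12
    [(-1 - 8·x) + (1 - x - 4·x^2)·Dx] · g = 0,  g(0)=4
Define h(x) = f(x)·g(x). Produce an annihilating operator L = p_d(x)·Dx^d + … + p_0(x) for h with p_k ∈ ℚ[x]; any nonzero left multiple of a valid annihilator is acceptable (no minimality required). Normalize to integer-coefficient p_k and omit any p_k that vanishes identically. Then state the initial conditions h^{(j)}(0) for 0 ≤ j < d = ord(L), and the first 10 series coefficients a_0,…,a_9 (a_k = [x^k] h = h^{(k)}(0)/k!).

f: a_k = 0, 12, -24, 64, -192, 3072/5, -2048, 49152/7, -24576, 262144/3, …
g: a_k = 4, 4, 20, 36, 116, 260, 724, 1764, 4660, 11716, …
Sym-product of L_f,L_g gives L₀ (≤ ord 2).
L = (12 + 64·x) + (-2 + 28·x + 80·x^2)·Dx + (-1 - 3·x + 8·x^2 + 16·x^3)·Dx^2  (order 2).
h: a_k = 0, 48, -48, 400, -560, 17488/5, -34672/5, 246000/7, -3181456/35, 41915792/105, …
ICs: h(0) = 0, h′(0) = 48.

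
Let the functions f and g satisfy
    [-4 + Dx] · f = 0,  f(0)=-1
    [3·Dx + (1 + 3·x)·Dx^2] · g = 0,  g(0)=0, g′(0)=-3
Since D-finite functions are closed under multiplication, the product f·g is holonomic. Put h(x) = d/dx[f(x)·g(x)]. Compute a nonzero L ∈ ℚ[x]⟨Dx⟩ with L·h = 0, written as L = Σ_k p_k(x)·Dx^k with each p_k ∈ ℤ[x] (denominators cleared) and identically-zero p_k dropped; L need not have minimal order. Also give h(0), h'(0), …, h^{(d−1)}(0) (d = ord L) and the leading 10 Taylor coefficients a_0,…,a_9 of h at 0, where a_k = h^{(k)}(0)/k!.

L = (40 + 96·x + 576·x^2) + (-14 - 84·x - 288·x^2)·Dx + (1 + 15·x + 36·x^2)·Dx^2  (order 2).
h: a_k = 3, 15, 45, 47, 118, -93, 7759/15, -21487/15, 62619/14, -1832893/135, …
ICs: h(0) = 3, h′(0) = 15.

f: a_k = -1, -4, -8, -32/3, -32/3, -128/15, -256/45, -1024/315, -512/315, -2048/2835, …
g: a_k = 0, -3, 9/2, -9, 81/4, -243/5, 243/2, -2187/7, 6561/8, -2187, …
h₀=f·g: eliminate ⇒ L₀, order ≤ 1·2.
h₀' ⇒ L via d/dx closure of L₀.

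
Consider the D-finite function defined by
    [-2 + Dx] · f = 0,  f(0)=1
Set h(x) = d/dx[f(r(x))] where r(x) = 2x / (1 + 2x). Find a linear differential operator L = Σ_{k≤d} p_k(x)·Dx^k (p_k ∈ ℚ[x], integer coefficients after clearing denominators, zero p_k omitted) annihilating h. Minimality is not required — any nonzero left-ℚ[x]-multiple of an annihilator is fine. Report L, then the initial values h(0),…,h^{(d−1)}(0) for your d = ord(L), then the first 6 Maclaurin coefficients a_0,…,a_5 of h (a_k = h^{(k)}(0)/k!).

f: a_k = 1, 2, 2, 4/3, 2/3, 4/15, …
f∘r: x↦r, Dx↦Dx/r' in L_f ⇒ L₀.
h₀' ⇒ L via d/dx closure of L₀.
L = -8·x + (-1 - 4·x - 4·x^2)·Dx  (order 1).
h: a_k = 4, 0, -16, 128/3, -64, 512/15, …
ICs: h(0) = 4.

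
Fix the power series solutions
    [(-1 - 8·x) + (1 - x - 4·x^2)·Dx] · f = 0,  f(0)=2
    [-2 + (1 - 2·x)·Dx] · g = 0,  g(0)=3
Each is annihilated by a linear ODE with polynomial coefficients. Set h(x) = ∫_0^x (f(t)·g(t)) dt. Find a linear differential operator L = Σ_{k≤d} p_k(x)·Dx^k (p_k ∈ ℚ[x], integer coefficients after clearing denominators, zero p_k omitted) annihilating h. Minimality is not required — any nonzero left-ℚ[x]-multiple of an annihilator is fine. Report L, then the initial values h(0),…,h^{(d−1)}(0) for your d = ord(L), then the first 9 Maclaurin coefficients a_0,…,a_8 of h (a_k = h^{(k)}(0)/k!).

f: a_k = 2, 2, 10, 18, 58, 130, 362, 882, 2330, …
g: a_k = 3, 6, 12, 24, 48, 96, 192, 384, 768, …
h₀=f·g: eliminate ⇒ L₀, order ≤ 1·1.
Integrate: L := L₀·Dx.
L = (-3 - 4·x + 24·x^2)·Dx + (1 - 3·x - 2·x^2 + 8·x^3)·Dx^2  (order 2).
h: a_k = 0, 6, 9, 22, 93/2, 546/5, 247, 4050/7, 5373/4, …
ICs: h(0) = 0, h′(0) = 6.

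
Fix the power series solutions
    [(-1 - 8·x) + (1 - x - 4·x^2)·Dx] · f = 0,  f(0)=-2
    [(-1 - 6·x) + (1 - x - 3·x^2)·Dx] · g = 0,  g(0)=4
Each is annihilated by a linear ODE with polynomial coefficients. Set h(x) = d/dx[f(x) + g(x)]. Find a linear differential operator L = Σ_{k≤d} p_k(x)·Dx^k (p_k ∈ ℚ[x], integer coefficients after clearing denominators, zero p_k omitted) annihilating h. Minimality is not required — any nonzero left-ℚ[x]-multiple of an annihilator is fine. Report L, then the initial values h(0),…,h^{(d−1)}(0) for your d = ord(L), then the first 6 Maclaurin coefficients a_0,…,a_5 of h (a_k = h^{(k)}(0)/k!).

f: a_k = -2, -2, -10, -18, -58, -130, …
g: a_k = 4, 4, 16, 28, 76, 160, …
Sum ⇒ L₀ = lclm(L_f,L_g) in ℚ(x)⟨Dx⟩.
Differentiate: ansatz ord ≤ ord L₀ ⇒ L.
L = (-6 - 456·x - 720·x^2 - 2904·x^3 - 6834·x^4 - 15264·x^5 + 5184·x^6) + (6 + 78·x + 246·x^2 + 216·x^3 + 645·x^4 - 6690·x^5 - 8352·x^6 + 3456·x^7)·Dx + (-1 + 2·x - 15·x^2 - 54·x^3 + 328·x^4 + 315·x^5 - 1091·x^6 - 816·x^7 + 432·x^8)·Dx^2  (order 2).
h: a_k = 2, 12, 30, 72, 150, 156, …
ICs: h(0) = 2, h′(0) = 12.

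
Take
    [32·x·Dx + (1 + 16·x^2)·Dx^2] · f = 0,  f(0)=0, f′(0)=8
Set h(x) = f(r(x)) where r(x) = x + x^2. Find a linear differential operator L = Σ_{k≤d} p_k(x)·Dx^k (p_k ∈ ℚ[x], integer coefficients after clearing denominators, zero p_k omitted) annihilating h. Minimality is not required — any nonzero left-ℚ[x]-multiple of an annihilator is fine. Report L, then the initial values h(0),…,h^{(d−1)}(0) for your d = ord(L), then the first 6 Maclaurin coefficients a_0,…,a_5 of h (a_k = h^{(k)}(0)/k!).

f: a_k = 0, 8, 0, -128/3, 0, 2048/5, …
L₀ from L_f via x↦r, Dx↦r'^{-1}Dx.
L = (-2 + 32·x + 128·x^2 + 192·x^3 + 96·x^4)·Dx + (1 + 2·x + 16·x^2 + 64·x^3 + 80·x^4 + 32·x^5)·Dx^2  (order 2).
h: a_k = 0, 8, 8, -128/3, -128, 1408/5, …
ICs: h(0) = 0, h′(0) = 8.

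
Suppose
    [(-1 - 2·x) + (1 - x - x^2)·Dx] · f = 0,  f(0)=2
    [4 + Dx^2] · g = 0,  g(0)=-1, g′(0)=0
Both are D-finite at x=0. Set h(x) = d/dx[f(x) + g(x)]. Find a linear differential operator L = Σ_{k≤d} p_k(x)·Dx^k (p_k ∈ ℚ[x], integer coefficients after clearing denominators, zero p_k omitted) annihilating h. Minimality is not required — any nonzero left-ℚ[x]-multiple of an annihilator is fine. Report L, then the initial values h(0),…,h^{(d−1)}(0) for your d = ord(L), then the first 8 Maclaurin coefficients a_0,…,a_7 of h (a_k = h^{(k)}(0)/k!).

f: a_k = 2, 2, 4, 6, 10, 16, 26, 42, …
g: a_k = -1, 0, 2, 0, -2/3, 0, 4/45, 0, …
Sum ⇒ L₀ = lclm(L_f,L_g) in ℚ(x)⟨Dx⟩.
h=h₀': d/dx-closure on L₀ ⇒ L.
L = (272 + 704·x + 880·x^2 + 400·x^3 + 320·x^4 + 144·x^5 + 48·x^6) + (-44 - 52·x + 108·x^2 + 80·x^3 + 40·x^4 + 72·x^5 + 56·x^6 + 16·x^7)·Dx + (68 + 176·x + 220·x^2 + 100·x^3 + 80·x^4 + 36·x^5 + 12·x^6)·Dx^2 + (-11 - 13·x + 27·x^2 + 20·x^3 + 10·x^4 + 18·x^5 + 14·x^6 + 4·x^7)·Dx^3  (order 3).
h: a_k = 2, 12, 18, 112/3, 80, 2348/15, 294, 171344/315, …
ICs: h(0) = 2, h′(0) = 12, h′′(0) = 36.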